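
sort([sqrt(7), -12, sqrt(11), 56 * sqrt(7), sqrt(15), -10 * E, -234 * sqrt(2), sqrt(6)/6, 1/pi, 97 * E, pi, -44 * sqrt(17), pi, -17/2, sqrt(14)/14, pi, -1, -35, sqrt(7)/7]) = [-234 * sqrt(2), -44 * sqrt(17), -35, -10 * E, -12, -17/2, -1, sqrt(14)/14, 1/pi, sqrt(7)/7, sqrt(6)/6, sqrt(7), pi, pi, pi, sqrt(11), sqrt(15), 56 * sqrt(7), 97 * E]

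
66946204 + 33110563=100056767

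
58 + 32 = 90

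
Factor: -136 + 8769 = 89^1*97^1 = 8633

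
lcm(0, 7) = 0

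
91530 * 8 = 732240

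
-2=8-10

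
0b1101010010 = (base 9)1144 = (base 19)26e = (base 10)850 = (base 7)2323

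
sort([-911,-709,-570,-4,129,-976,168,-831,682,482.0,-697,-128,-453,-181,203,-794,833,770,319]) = [-976,-911,-831,-794,-709,-697,-570,-453,-181,-128,-4,129,168,203,319,482.0,682,770,833]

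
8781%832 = 461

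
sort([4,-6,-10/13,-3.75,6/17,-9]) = [-9,-6,-3.75,-10/13,6/17,4]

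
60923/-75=-812-23/75 ≈ -812.31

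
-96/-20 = 4 + 4/5 = 4.80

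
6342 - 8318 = -1976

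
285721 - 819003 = -533282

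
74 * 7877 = 582898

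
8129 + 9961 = 18090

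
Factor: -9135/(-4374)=2^(-1)*3^(-5)*5^1*7^1*29^1=1015/486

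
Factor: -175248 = -1 * 2^4 * 3^2 * 1217^1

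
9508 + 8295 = 17803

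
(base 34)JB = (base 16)291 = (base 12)469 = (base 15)2DC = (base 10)657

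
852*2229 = 1899108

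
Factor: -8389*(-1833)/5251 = 3^1*13^1*47^1*59^(-1)*89^(-1)*8389^1 = 15377037/5251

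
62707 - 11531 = 51176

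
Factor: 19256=2^3*29^1*83^1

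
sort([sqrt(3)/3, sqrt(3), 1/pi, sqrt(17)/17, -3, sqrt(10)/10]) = [-3, sqrt(17)/17, sqrt(10)/10, 1/pi, sqrt(3)/3, sqrt(3)]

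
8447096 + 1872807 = 10319903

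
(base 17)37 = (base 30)1s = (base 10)58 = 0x3a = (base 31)1r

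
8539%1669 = 194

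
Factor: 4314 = 2^1*3^1*719^1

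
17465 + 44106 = 61571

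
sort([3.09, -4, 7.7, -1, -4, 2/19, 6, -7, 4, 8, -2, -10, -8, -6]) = [-10, -8, -7, -6, -4, -4, -2, -1, 2/19, 3.09, 4, 6, 7.7, 8]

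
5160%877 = 775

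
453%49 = 12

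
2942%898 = 248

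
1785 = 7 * 255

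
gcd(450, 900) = 450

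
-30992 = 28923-59915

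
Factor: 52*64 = 2^8*13^1 = 3328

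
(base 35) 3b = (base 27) 48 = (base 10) 116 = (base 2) 1110100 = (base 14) 84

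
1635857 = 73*22409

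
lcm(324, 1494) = 26892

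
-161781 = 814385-976166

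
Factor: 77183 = 79^1*977^1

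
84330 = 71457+12873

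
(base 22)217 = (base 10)997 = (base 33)u7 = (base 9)1327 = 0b1111100101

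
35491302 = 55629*638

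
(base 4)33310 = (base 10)1012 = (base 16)3f4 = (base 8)1764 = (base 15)477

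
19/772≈0.0246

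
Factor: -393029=-1*7^2*13^1*617^1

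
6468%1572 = 180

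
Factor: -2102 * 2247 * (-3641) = 2^1 * 3^1 * 7^1 * 11^1 * 107^1 * 331^1 * 1051^1 = 17197149354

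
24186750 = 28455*850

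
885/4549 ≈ 0.195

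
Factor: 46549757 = 17^1*353^1*7757^1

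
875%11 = 6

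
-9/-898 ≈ 0.0100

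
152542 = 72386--80156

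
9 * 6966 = 62694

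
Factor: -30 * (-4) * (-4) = -1 * 2^5 * 3^1 * 5^1 = -480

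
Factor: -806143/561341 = -1*11^(-1)*13^1*51031^(-1)*62011^1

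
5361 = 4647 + 714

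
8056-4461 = 3595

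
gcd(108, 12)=12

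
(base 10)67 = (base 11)61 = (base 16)43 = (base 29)29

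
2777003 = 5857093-3080090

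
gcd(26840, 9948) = 4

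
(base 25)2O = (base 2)1001010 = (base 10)74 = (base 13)59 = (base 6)202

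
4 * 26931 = 107724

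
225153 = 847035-621882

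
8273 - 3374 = 4899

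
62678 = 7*8954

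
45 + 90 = 135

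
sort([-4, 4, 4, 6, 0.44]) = [-4, 0.44, 4, 4, 6]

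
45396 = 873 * 52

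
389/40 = 9+29/40 ≈ 9.73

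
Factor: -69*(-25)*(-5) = -1*3^1*5^3*23^1 = -8625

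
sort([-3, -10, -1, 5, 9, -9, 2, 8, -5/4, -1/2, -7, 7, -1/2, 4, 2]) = [-10, -9, -7, -3, -5/4, -1, -1/2, -1/2, 2, 2, 4, 5, 7, 8, 9]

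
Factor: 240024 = 2^3*3^1*73^1*137^1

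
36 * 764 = 27504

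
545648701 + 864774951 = 1410423652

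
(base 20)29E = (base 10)994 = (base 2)1111100010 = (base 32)V2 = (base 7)2620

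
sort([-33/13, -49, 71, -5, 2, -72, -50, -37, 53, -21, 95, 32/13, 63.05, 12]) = [-72, -50, -49, -37, -21, -5, -33/13, 2, 32/13, 12, 53, 63.05, 71, 95]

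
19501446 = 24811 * 786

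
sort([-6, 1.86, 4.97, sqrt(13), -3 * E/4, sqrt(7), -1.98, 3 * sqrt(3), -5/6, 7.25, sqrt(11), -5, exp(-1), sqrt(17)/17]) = [-6, -5, -3 * E/4, -1.98, -5/6, sqrt(17)/17, exp(-1), 1.86, sqrt(7), sqrt(11), sqrt(13), 4.97, 3 * sqrt(3), 7.25]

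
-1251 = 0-1251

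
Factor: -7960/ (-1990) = 2^2 = 4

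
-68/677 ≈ -0.100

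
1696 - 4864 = -3168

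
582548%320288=262260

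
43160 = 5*8632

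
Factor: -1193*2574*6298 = -1*2^2*3^2*11^1*13^1*47^1*67^1*1193^1 = -19339785036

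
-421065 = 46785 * (-9)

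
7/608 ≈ 0.0115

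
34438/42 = 819 + 20/21 ≈ 819.95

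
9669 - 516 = 9153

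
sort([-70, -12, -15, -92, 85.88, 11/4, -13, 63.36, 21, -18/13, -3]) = [-92, -70, -15, -13, -12, -3, -18/13, 11/4, 21, 63.36, 85.88]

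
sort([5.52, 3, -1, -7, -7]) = [-7, -7, -1, 3, 5.52]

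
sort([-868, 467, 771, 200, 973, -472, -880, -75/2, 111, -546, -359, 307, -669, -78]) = [-880, -868, -669, -546, -472, -359, -78, -75/2, 111, 200, 307, 467, 771, 973]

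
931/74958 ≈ 0.0124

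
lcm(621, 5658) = 50922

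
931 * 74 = 68894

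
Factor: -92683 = -1*92683^1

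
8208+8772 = 16980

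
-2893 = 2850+-5743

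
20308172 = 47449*428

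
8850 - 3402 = 5448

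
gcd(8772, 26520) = 204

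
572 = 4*143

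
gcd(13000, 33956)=52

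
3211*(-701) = -2250911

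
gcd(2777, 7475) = 1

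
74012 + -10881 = 63131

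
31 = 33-2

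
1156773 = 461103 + 695670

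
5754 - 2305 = 3449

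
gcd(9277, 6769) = 1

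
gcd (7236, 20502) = 1206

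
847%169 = 2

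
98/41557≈0.00236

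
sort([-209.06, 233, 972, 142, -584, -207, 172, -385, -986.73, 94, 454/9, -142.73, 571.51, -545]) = [-986.73, -584, -545, -385, -209.06, -207, -142.73, 454/9, 94, 142, 172, 233, 571.51, 972]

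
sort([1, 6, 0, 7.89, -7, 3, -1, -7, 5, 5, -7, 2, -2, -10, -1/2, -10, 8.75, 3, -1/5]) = [-10, -10, -7, -7, -7, -2, -1, -1/2, -1/5, 0, 1, 2, 3, 3, 5, 5, 6, 7.89, 8.75]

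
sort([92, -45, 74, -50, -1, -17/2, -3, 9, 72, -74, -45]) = [-74, -50, -45, -45, -17/2, -3, -1, 9, 72, 74, 92]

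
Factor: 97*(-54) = -1*2^1*3^3*97^1 = -5238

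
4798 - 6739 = -1941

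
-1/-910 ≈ 0.00110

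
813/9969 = 271/3323 ≈ 0.0816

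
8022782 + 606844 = 8629626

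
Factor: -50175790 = -1 * 2^1 * 5^1 * 7^1 * 47^1 * 101^1 * 151^1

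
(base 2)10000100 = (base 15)8c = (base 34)3u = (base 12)b0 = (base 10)132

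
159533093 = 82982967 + 76550126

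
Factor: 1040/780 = 2^2*3^(-1) = 4/3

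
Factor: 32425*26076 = 2^2*3^1*5^2*41^1*53^1*1297^1 = 845514300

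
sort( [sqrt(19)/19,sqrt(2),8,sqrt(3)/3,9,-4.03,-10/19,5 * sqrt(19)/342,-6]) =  [-6,-4.03,-10/19,5 * sqrt(19)/342,sqrt(19)/19,sqrt(3)/3,sqrt(2),8,9]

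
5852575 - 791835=5060740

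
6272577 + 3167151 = 9439728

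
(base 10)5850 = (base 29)6rl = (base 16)16da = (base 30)6f0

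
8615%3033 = 2549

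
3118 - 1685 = 1433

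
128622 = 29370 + 99252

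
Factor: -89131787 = -1*47^1*1896421^1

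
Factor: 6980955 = 3^1*5^1*337^1*1381^1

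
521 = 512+9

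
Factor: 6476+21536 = 2^2*47^1*149^1 = 28012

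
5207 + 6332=11539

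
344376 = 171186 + 173190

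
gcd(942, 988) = 2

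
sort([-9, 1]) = [-9, 1]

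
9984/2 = 4992 = 4992.00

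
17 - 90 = -73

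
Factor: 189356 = 2^2 * 47339^1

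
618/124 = 309/62 ≈ 4.98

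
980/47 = 20 + 40/47 ≈ 20.85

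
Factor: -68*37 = -1*2^2*17^1*37^1 = -2516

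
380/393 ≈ 0.967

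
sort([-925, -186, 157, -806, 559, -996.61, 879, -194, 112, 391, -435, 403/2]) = [-996.61, -925, -806, -435, -194, -186, 112, 157, 403/2, 391, 559, 879]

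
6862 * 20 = 137240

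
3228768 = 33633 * 96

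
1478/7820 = 739/3910 ≈ 0.189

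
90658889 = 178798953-88140064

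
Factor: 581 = 7^1 * 83^1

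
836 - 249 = 587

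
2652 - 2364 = 288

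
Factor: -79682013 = -1*3^2*619^1*14303^1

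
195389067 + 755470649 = 950859716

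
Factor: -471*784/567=-1*2^4*3^(-3)*7^1*157^1=-17584/27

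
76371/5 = 15274 + 1/5 = 15274.20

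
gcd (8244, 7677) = 9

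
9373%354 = 169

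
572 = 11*52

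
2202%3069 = 2202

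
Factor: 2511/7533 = 3^(-1) = 1/3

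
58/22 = 29/11≈2.64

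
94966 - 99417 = -4451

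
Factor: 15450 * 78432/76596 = 2^4 * 3^1 * 5^2 * 13^(-1) * 19^1 * 43^1 * 103^1 * 491^(-1) = 100981200/6383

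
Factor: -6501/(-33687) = 3^(-1)*11^1*19^(-1) = 11/57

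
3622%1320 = 982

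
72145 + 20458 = 92603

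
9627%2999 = 630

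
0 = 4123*0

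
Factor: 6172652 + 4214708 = 2^5 * 5^1 * 64921^1 = 10387360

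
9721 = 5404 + 4317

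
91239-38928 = 52311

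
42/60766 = 21/30383 ≈ 0.000691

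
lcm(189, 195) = 12285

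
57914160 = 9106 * 6360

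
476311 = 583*817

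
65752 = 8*8219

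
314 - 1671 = -1357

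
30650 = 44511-13861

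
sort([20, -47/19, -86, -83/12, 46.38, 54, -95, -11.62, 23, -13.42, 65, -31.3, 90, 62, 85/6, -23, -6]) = [-95, -86, -31.3, -23, -13.42, -11.62, -83/12, -6, -47/19, 85/6, 20, 23, 46.38, 54, 62, 65, 90]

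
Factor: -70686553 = -1 * 7^1 * 10098079^1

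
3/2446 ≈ 0.00123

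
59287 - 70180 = -10893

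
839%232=143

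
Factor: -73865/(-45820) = 2^(-2) * 11^1 * 17^1 * 29^(-1) = 187/116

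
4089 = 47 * 87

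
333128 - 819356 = -486228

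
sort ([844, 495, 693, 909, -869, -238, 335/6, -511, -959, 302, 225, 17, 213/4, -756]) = [-959, -869, -756, -511, -238, 17, 213/4, 335/6, 225, 302, 495, 693, 844, 909]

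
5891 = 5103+788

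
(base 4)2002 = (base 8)202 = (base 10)130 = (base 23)5f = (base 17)7b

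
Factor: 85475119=41^1 * 769^1 * 2711^1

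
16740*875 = 14647500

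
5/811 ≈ 0.00617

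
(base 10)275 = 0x113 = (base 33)8b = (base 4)10103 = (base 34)83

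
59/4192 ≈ 0.0141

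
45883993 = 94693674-48809681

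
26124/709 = 36 + 600/709 ≈ 36.85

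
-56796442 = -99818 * 569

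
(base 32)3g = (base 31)3j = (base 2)1110000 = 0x70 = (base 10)112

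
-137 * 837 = -114669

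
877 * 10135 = 8888395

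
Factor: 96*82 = 2^6*3^1*41^1 = 7872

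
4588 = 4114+474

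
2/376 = 1/188≈0.00532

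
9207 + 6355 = 15562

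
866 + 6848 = 7714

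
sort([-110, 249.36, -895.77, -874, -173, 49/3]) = [-895.77, -874, -173, -110, 49/3, 249.36]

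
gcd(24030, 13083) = 267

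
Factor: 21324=2^2*3^1*1777^1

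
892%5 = 2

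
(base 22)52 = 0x70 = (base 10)112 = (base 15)77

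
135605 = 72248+63357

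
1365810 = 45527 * 30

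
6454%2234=1986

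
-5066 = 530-5596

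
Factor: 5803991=5803991^1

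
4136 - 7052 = -2916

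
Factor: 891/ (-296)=-1 * 2^ (-3) * 3^4 * 11^1 * 37^ (-1)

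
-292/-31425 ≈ 0.00929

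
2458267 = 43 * 57169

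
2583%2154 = 429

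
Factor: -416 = -1 * 2^5 * 13^1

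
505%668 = 505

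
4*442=1768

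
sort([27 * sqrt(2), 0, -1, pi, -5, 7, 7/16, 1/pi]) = [-5, -1, 0, 1/pi, 7/16, pi, 7, 27 * sqrt(2)]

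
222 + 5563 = 5785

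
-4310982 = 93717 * (-46)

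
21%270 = 21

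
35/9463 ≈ 0.00370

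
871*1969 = 1714999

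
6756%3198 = 360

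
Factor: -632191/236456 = -1*2^(-3)*7^1*11^(-1)*2687^(-1)*90313^1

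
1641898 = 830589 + 811309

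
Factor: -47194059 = -1 * 3^1 * 11^1 * 31^1 * 46133^1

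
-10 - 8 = -18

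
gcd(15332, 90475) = 1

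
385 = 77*5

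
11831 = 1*11831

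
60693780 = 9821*6180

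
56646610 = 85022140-28375530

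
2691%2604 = 87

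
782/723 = 1 + 59/723 ≈ 1.08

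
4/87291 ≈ 0.0000458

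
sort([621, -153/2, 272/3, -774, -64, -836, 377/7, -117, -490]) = [-836, -774, -490, -117, -153/2, -64, 377/7, 272/3, 621]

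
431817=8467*51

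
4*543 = 2172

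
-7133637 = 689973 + -7823610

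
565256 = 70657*8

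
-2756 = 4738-7494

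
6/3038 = 3/1519 ≈ 0.00197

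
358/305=1 + 53/305 ≈ 1.17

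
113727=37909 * 3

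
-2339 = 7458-9797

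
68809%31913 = 4983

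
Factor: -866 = -1*2^1*433^1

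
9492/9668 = 2373/2417 ≈ 0.982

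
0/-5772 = 0 = 0.00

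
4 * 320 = 1280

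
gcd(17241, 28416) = 3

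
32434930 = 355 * 91366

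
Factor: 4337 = 4337^1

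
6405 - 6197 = 208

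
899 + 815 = 1714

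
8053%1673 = 1361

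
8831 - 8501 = 330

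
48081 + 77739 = 125820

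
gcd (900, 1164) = 12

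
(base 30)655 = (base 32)5dj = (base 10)5555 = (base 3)21121202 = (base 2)1010110110011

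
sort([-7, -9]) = [-9, -7]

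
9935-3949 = 5986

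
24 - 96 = -72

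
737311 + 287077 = 1024388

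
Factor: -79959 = -1*3^1*11^1*2423^1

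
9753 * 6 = 58518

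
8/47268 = 2/11817 ≈ 0.000169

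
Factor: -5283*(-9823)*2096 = 2^4*3^2*11^1*19^1*47^1*131^1*587^1 = 108771729264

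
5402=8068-2666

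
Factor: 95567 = 227^1*421^1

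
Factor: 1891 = 31^1*61^1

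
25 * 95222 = 2380550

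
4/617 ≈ 0.00648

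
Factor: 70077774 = 2^1*3^1*13^1*17^1*41^1*1289^1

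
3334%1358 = 618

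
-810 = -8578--7768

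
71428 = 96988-25560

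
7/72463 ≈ 0.0000966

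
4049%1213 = 410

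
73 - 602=-529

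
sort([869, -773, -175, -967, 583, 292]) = [-967, -773, -175, 292, 583, 869]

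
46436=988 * 47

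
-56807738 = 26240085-83047823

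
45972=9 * 5108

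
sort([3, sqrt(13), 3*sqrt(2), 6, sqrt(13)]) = [3, sqrt(13), sqrt(13), 3*sqrt(2), 6]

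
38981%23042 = 15939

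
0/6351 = 0 = 0.00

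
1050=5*210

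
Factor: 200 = 2^3*5^2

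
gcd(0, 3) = 3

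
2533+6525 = 9058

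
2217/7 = 316 + 5/7 ≈ 316.71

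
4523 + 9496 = 14019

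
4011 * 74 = 296814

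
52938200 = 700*75626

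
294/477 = 98/159 ≈ 0.616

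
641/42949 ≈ 0.0149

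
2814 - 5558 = -2744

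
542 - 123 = 419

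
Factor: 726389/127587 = 3^(-1) * 19^1 * 71^(-1) * 599^(-1) * 38231^1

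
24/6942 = 4/1157≈0.00346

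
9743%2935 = 938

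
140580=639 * 220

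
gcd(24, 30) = 6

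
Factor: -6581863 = -1*59^1*281^1*397^1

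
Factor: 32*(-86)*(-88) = 2^9*11^1*43^1 = 242176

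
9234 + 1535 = 10769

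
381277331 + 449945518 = 831222849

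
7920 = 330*24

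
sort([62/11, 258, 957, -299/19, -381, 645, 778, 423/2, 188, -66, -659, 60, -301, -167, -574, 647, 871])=[-659, -574, -381, -301, -167, -66, -299/19, 62/11, 60, 188, 423/2, 258, 645, 647, 778, 871, 957]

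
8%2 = 0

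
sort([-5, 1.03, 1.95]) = [-5, 1.03, 1.95]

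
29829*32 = 954528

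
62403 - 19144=43259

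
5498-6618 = -1120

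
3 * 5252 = 15756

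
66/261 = 22/87 ≈ 0.253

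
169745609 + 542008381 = 711753990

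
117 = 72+45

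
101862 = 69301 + 32561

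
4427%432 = 107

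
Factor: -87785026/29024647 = -1 * 2^1 * 7^1 * 19^(-1) * 1527613^(-1) * 6270359^1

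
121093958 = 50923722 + 70170236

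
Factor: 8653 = 17^1*509^1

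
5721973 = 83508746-77786773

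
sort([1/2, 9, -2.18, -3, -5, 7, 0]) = [-5, -3, -2.18, 0, 1/2, 7, 9]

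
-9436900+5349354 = -4087546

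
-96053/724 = -132 - 485/724 ≈ -132.67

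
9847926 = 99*99474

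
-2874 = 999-3873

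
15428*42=647976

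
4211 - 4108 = 103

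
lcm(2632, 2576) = 121072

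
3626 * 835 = 3027710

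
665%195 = 80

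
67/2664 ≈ 0.0252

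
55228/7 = 7889 + 5/7 ≈ 7889.71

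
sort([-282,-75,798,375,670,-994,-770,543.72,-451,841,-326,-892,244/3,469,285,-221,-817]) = [-994,-892,-817,-770,-451,-326,-282,-221,-75,244/3,285,375,469,543.72,670,798,841]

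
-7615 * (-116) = 883340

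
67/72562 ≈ 0.000923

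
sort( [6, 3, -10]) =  [-10, 3, 6]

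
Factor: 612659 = 71^1*8629^1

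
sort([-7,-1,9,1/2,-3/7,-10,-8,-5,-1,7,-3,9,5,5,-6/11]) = [-10,-8,-7,-5,-3,-1,-1,-6/11,-3/7,1/2,5,5,7,9,9]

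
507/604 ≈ 0.839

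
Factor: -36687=-1*3^1*7^1*1747^1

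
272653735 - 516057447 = -243403712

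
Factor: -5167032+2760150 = -1*2^1*3^1*19^1*43^1*491^1 = -2406882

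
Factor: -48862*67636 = -1*2^3*11^1*37^1*457^1*2221^1 = -3304830232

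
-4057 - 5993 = -10050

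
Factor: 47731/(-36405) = -1 * 3^(-2) * 5^(-1) * 59^1 = -59/45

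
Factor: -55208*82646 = -1*2^4*31^2*43^1*67^1*103^1 = -4562720368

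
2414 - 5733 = -3319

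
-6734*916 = -6168344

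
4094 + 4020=8114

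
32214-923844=-891630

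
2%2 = 0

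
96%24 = 0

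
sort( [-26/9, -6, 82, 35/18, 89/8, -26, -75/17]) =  [-26, -6, -75/17, -26/9, 35/18, 89/8, 82]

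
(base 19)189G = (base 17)2066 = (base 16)26CE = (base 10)9934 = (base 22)KBC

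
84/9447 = 28/3149 ≈ 0.00889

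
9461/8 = 1182+5/8 ≈ 1182.63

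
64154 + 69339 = 133493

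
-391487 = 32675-424162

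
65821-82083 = -16262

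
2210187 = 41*53907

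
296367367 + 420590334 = 716957701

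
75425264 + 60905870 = 136331134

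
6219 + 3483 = 9702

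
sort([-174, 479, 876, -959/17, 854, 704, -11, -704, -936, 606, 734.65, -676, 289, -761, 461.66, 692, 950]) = [-936, -761, -704, -676, -174, -959/17, -11, 289, 461.66, 479, 606, 692, 704, 734.65, 854, 876, 950]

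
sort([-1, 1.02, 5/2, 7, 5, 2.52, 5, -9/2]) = [-9/2, -1, 1.02, 5/2, 2.52, 5, 5, 7]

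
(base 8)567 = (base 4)11313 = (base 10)375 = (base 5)3000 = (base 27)do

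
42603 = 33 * 1291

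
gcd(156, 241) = 1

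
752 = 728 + 24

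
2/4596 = 1/2298≈0.000435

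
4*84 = 336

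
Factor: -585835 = -1 * 5^1 * 117167^1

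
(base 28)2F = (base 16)47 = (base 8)107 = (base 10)71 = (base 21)38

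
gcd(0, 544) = 544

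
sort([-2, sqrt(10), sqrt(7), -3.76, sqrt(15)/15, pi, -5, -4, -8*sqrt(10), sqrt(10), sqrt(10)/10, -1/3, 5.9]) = [-8*sqrt(10), -5, -4, -3.76, -2, -1/3, sqrt(15)/15, sqrt(10)/10, sqrt(7), pi, sqrt(10), sqrt(10), 5.9]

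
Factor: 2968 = 2^3 * 7^1 * 53^1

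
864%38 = 28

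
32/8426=16/4213≈0.00380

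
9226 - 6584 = 2642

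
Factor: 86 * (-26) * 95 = -1 * 2^2 * 5^1 * 13^1 * 19^1 * 43^1 = -212420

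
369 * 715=263835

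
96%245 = 96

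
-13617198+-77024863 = -90642061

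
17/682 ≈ 0.0249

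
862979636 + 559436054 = 1422415690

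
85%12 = 1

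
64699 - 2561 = 62138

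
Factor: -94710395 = -1*5^1*13^1*1457083^1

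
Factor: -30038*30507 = -1*2^1*3^1*23^1*653^1*10169^1 = -916369266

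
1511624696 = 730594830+781029866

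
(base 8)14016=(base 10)6158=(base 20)f7i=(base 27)8c2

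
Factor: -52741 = -1*13^1*4057^1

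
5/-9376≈-0.000533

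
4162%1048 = 1018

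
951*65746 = 62524446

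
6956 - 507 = 6449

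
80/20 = 4 = 4.00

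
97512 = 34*2868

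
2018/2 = 1009 = 1009.00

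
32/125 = 0.256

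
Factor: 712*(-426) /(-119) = 2^4*3^1*7^(-1)*17^(-1)*71^1*89^1 = 303312/119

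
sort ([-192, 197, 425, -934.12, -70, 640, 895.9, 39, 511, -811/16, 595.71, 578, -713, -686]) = [-934.12, -713, -686, -192, -70, -811/16, 39, 197, 425, 511, 578, 595.71, 640, 895.9]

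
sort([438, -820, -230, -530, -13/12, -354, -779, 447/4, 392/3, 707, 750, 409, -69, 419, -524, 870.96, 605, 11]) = [-820, -779, -530, -524, -354, -230, -69, -13/12, 11, 447/4, 392/3, 409, 419, 438, 605, 707, 750, 870.96]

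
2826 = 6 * 471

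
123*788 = 96924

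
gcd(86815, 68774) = 1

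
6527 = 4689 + 1838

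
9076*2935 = 26638060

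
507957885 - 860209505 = -352251620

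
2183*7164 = 15639012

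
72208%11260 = 4648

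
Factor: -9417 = -1 * 3^1 * 43^1 * 73^1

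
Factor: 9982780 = 2^2 * 5^1 * 499139^1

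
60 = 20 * 3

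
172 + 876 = 1048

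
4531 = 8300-3769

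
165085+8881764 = 9046849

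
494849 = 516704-21855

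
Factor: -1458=-1*2^1*3^6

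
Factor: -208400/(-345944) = 2^1*5^2*83^(-1) = 50/83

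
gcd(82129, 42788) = 1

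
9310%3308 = 2694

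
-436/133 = -3 - 37/133 ≈ -3.28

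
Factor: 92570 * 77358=2^2 * 3^1 * 5^1 * 9257^1 * 12893^1=7161030060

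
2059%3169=2059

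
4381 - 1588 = 2793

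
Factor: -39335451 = -1*3^1*23^1*570079^1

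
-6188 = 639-6827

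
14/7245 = 2/1035≈0.00193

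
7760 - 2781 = 4979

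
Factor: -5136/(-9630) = 2^3 * 3^(-1) * 5^(-1) = 8/15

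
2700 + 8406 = 11106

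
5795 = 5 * 1159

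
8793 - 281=8512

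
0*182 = 0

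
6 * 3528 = 21168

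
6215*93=577995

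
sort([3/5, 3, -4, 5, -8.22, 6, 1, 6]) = [-8.22, -4, 3/5, 1, 3, 5, 6, 6]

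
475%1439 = 475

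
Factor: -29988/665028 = -1*13^(-1)*17^1*29^(-1) = -17/377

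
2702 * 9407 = 25417714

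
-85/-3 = 28 + 1/3 ≈ 28.33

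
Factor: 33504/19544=2^2*3^1*7^(-1)=12/7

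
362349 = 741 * 489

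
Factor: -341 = -1 * 11^1 * 31^1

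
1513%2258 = 1513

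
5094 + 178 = 5272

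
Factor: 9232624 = 2^4 * 401^1 * 1439^1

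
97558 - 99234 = -1676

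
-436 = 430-866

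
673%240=193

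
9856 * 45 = 443520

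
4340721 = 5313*817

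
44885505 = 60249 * 745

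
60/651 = 20/217 ≈ 0.0922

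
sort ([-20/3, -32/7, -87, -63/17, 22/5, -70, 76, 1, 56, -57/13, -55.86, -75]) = [-87, -75, -70, -55.86, -20/3, -32/7, -57/13, -63/17, 1, 22/5, 56, 76]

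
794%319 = 156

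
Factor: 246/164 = 2^(-1)*3^1 = 3/2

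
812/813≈0.999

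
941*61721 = 58079461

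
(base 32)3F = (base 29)3O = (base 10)111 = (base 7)216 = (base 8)157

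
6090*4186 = 25492740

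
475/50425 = 19/2017 ≈ 0.00942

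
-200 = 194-394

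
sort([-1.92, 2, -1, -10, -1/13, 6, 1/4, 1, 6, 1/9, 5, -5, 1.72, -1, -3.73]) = [-10, -5, -3.73, -1.92, -1, -1, -1/13, 1/9, 1/4, 1, 1.72, 2, 5, 6, 6]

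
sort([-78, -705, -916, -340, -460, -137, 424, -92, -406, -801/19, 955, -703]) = [-916, -705, -703, -460, -406, -340, -137, -92, -78, -801/19, 424, 955]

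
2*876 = 1752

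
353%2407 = 353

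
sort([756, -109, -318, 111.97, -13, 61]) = [-318, -109, -13, 61, 111.97, 756]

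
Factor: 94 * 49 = 2^1 * 7^2 * 47^1 = 4606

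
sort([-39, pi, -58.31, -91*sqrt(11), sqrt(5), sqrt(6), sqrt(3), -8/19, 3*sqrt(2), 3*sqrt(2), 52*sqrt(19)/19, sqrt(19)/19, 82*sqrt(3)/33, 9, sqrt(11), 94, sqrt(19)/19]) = [-91*sqrt(11), -58.31, -39, -8/19, sqrt(19)/19, sqrt(19)/19, sqrt(3), sqrt(5), sqrt(6), pi, sqrt(11), 3*sqrt(2), 3*sqrt(2), 82*sqrt(3)/33, 9, 52*sqrt(19)/19, 94]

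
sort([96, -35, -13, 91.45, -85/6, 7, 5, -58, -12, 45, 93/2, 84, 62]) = [-58, -35, -85/6, -13, -12, 5, 7, 45, 93/2, 62, 84, 91.45, 96]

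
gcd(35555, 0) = 35555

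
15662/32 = 489 + 7/16 ≈ 489.44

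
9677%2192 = 909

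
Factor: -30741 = -1*3^1*10247^1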